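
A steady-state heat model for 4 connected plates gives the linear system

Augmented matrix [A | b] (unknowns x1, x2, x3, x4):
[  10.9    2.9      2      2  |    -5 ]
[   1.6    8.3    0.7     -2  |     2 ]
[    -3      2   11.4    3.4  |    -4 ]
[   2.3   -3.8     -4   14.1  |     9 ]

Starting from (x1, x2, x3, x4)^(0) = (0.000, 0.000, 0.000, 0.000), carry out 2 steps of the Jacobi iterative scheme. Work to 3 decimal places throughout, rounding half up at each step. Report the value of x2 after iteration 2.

0.513

Iteration 1:
  x1 = (-5 - (2.9)·0.000 - (2)·0.000 - (2)·0.000) / (10.9) = -0.459
  x2 = (2 - (1.6)·0.000 - (0.7)·0.000 - (-2)·0.000) / (8.3) = 0.241
  x3 = (-4 - (-3)·0.000 - (2)·0.000 - (3.4)·0.000) / (11.4) = -0.351
  x4 = (9 - (2.3)·0.000 - (-3.8)·0.000 - (-4)·0.000) / (14.1) = 0.638
Iteration 2:
  x1 = (-5 - (2.9)·0.241 - (2)·-0.351 - (2)·0.638) / (10.9) = -0.575
  x2 = (2 - (1.6)·-0.459 - (0.7)·-0.351 - (-2)·0.638) / (8.3) = 0.513
  x3 = (-4 - (-3)·-0.459 - (2)·0.241 - (3.4)·0.638) / (11.4) = -0.704
  x4 = (9 - (2.3)·-0.459 - (-3.8)·0.241 - (-4)·-0.351) / (14.1) = 0.679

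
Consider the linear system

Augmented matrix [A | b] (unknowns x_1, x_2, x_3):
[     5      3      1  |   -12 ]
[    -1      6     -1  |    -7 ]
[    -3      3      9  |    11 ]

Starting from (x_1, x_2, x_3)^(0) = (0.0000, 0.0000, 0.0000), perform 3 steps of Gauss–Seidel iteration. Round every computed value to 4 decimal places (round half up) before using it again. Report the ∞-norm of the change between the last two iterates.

0.2008

Iteration 1:
  x_1 = (-12 - (3)·0.0000 - (1)·0.0000) / (5) = -2.4000
  x_2 = (-7 - (-1)·-2.4000 - (-1)·0.0000) / (6) = -1.5667
  x_3 = (11 - (-3)·-2.4000 - (3)·-1.5667) / (9) = 0.9445
Iteration 2:
  x_1 = (-12 - (3)·-1.5667 - (1)·0.9445) / (5) = -1.6489
  x_2 = (-7 - (-1)·-1.6489 - (-1)·0.9445) / (6) = -1.2841
  x_3 = (11 - (-3)·-1.6489 - (3)·-1.2841) / (9) = 1.1006
Iteration 3:
  x_1 = (-12 - (3)·-1.2841 - (1)·1.1006) / (5) = -1.8497
  x_2 = (-7 - (-1)·-1.8497 - (-1)·1.1006) / (6) = -1.2915
  x_3 = (11 - (-3)·-1.8497 - (3)·-1.2915) / (9) = 1.0362
Change: (-0.2008, -0.0074, -0.0644) → max |·| = 0.2008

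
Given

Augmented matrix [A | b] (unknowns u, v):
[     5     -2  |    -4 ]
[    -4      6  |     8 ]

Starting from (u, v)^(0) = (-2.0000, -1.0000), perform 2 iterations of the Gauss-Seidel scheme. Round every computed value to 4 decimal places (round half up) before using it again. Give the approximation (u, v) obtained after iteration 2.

Iteration 1:
  u = (-4 - (-2)·-1.0000) / (5) = -1.2000
  v = (8 - (-4)·-1.2000) / (6) = 0.5333
Iteration 2:
  u = (-4 - (-2)·0.5333) / (5) = -0.5867
  v = (8 - (-4)·-0.5867) / (6) = 0.9422

(-0.5867, 0.9422)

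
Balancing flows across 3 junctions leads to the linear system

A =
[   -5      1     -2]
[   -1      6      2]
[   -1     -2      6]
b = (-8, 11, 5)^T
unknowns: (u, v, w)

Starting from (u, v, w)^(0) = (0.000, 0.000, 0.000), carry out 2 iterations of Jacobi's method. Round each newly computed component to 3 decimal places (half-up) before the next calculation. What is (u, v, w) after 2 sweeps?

Iteration 1:
  u = (-8 - (1)·0.000 - (-2)·0.000) / (-5) = 1.600
  v = (11 - (-1)·0.000 - (2)·0.000) / (6) = 1.833
  w = (5 - (-1)·0.000 - (-2)·0.000) / (6) = 0.833
Iteration 2:
  u = (-8 - (1)·1.833 - (-2)·0.833) / (-5) = 1.633
  v = (11 - (-1)·1.600 - (2)·0.833) / (6) = 1.822
  w = (5 - (-1)·1.600 - (-2)·1.833) / (6) = 1.711

(1.633, 1.822, 1.711)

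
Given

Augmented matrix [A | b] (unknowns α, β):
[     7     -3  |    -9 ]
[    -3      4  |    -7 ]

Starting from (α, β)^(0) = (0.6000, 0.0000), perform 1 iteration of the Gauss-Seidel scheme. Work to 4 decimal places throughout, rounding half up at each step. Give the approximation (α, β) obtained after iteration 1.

(-1.2857, -2.7143)

Iteration 1:
  α = (-9 - (-3)·0.0000) / (7) = -1.2857
  β = (-7 - (-3)·-1.2857) / (4) = -2.7143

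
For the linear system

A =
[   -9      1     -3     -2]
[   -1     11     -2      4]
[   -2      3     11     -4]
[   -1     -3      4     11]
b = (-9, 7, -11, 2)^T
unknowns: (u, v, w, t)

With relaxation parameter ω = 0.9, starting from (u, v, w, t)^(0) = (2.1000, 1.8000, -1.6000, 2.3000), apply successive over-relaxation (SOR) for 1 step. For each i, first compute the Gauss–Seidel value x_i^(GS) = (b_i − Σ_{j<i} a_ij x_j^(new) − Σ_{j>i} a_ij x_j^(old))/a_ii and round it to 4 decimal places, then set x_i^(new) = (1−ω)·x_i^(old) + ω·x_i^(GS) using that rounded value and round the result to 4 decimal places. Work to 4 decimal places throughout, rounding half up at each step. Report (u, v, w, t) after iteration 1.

Iteration 1:
  u: GS value = (-9 - (1)·1.8000 - (-3)·-1.6000 - (-2)·2.3000) / (-9) = 1.2222;  u ← (1−ω)·2.1000 + ω·1.2222 = 1.3100
  v: GS value = (7 - (-1)·1.3100 - (-2)·-1.6000 - (4)·2.3000) / (11) = -0.3718;  v ← (1−ω)·1.8000 + ω·-0.3718 = -0.1546
  w: GS value = (-11 - (-2)·1.3100 - (3)·-0.1546 - (-4)·2.3000) / (11) = 0.1167;  w ← (1−ω)·-1.6000 + ω·0.1167 = -0.0550
  t: GS value = (2 - (-1)·1.3100 - (-3)·-0.1546 - (4)·-0.0550) / (11) = 0.2787;  t ← (1−ω)·2.3000 + ω·0.2787 = 0.4808

(1.3100, -0.1546, -0.0550, 0.4808)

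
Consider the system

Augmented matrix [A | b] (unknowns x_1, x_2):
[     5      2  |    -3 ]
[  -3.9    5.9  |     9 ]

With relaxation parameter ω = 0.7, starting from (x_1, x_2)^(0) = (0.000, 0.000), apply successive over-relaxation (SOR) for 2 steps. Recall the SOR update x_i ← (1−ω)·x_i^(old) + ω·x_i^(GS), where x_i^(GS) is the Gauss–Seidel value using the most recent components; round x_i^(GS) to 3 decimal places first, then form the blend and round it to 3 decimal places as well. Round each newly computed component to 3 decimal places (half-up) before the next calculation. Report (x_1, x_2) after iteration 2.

(-0.791, 0.964)

Iteration 1:
  x_1: GS value = (-3 - (2)·0.000) / (5) = -0.600;  x_1 ← (1−ω)·0.000 + ω·-0.600 = -0.420
  x_2: GS value = (9 - (-3.9)·-0.420) / (5.9) = 1.248;  x_2 ← (1−ω)·0.000 + ω·1.248 = 0.874
Iteration 2:
  x_1: GS value = (-3 - (2)·0.874) / (5) = -0.950;  x_1 ← (1−ω)·-0.420 + ω·-0.950 = -0.791
  x_2: GS value = (9 - (-3.9)·-0.791) / (5.9) = 1.003;  x_2 ← (1−ω)·0.874 + ω·1.003 = 0.964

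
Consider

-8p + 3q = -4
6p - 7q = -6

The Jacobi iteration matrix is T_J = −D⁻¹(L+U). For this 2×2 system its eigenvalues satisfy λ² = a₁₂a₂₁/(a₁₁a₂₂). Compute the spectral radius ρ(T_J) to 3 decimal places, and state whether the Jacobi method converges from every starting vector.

a₁₂a₂₁/(a₁₁a₂₂) = (3)·(6) / ((-8)·(-7)) = 0.321429
ρ = √|0.321429| = √0.321429 = 0.567
ρ < 1, so Jacobi converges

0.567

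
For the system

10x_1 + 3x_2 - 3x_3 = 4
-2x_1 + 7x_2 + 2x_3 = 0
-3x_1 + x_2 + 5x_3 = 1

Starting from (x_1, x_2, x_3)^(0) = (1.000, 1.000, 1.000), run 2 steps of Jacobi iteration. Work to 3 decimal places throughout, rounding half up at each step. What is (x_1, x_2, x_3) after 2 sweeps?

Iteration 1:
  x_1 = (4 - (3)·1.000 - (-3)·1.000) / (10) = 0.400
  x_2 = (0 - (-2)·1.000 - (2)·1.000) / (7) = 0.000
  x_3 = (1 - (-3)·1.000 - (1)·1.000) / (5) = 0.600
Iteration 2:
  x_1 = (4 - (3)·0.000 - (-3)·0.600) / (10) = 0.580
  x_2 = (0 - (-2)·0.400 - (2)·0.600) / (7) = -0.057
  x_3 = (1 - (-3)·0.400 - (1)·0.000) / (5) = 0.440

(0.580, -0.057, 0.440)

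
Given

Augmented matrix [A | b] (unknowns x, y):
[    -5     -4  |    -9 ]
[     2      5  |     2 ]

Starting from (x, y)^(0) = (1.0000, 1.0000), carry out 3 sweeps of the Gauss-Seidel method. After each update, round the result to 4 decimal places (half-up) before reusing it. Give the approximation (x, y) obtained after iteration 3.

Iteration 1:
  x = (-9 - (-4)·1.0000) / (-5) = 1.0000
  y = (2 - (2)·1.0000) / (5) = 0.0000
Iteration 2:
  x = (-9 - (-4)·0.0000) / (-5) = 1.8000
  y = (2 - (2)·1.8000) / (5) = -0.3200
Iteration 3:
  x = (-9 - (-4)·-0.3200) / (-5) = 2.0560
  y = (2 - (2)·2.0560) / (5) = -0.4224

(2.0560, -0.4224)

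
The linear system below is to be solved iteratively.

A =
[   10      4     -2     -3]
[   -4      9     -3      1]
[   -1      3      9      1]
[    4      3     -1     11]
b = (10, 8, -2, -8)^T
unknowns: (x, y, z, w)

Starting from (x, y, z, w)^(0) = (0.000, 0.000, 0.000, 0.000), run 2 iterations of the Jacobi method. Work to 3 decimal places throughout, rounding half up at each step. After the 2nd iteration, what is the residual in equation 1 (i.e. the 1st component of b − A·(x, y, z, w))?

Iteration 1:
  x = (10 - (4)·0.000 - (-2)·0.000 - (-3)·0.000) / (10) = 1.000
  y = (8 - (-4)·0.000 - (-3)·0.000 - (1)·0.000) / (9) = 0.889
  z = (-2 - (-1)·0.000 - (3)·0.000 - (1)·0.000) / (9) = -0.222
  w = (-8 - (4)·0.000 - (3)·0.000 - (-1)·0.000) / (11) = -0.727
Iteration 2:
  x = (10 - (4)·0.889 - (-2)·-0.222 - (-3)·-0.727) / (10) = 0.382
  y = (8 - (-4)·1.000 - (-3)·-0.222 - (1)·-0.727) / (9) = 1.340
  z = (-2 - (-1)·1.000 - (3)·0.889 - (1)·-0.727) / (9) = -0.327
  w = (-8 - (4)·1.000 - (3)·0.889 - (-1)·-0.222) / (11) = -1.354
Residual b − A·x = (-3.896, -2.159, -1.341, 1.019)

-3.896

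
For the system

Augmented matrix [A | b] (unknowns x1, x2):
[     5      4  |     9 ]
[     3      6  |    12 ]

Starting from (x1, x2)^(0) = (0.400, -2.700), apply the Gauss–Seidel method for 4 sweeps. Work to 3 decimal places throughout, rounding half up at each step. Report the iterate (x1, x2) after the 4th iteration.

(0.566, 1.717)

Iteration 1:
  x1 = (9 - (4)·-2.700) / (5) = 3.960
  x2 = (12 - (3)·3.960) / (6) = 0.020
Iteration 2:
  x1 = (9 - (4)·0.020) / (5) = 1.784
  x2 = (12 - (3)·1.784) / (6) = 1.108
Iteration 3:
  x1 = (9 - (4)·1.108) / (5) = 0.914
  x2 = (12 - (3)·0.914) / (6) = 1.543
Iteration 4:
  x1 = (9 - (4)·1.543) / (5) = 0.566
  x2 = (12 - (3)·0.566) / (6) = 1.717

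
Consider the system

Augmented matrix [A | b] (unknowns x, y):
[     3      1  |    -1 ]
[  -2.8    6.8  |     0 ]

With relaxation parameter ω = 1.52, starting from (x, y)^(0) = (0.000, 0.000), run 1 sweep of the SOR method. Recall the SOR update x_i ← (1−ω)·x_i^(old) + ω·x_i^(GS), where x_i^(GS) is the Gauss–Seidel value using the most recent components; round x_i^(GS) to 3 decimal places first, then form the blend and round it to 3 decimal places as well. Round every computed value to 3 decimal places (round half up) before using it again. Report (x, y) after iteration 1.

Iteration 1:
  x: GS value = (-1 - (1)·0.000) / (3) = -0.333;  x ← (1−ω)·0.000 + ω·-0.333 = -0.506
  y: GS value = (0 - (-2.8)·-0.506) / (6.8) = -0.208;  y ← (1−ω)·0.000 + ω·-0.208 = -0.316

(-0.506, -0.316)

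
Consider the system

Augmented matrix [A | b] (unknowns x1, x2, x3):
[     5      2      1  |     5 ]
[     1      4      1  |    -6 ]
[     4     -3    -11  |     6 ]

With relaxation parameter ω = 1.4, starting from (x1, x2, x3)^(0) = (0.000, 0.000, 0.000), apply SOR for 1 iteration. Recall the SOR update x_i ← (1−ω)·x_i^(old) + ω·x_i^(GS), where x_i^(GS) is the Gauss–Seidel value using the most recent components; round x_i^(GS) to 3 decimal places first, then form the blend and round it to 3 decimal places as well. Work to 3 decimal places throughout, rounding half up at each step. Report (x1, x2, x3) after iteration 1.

(1.400, -2.590, 0.938)

Iteration 1:
  x1: GS value = (5 - (2)·0.000 - (1)·0.000) / (5) = 1.000;  x1 ← (1−ω)·0.000 + ω·1.000 = 1.400
  x2: GS value = (-6 - (1)·1.400 - (1)·0.000) / (4) = -1.850;  x2 ← (1−ω)·0.000 + ω·-1.850 = -2.590
  x3: GS value = (6 - (4)·1.400 - (-3)·-2.590) / (-11) = 0.670;  x3 ← (1−ω)·0.000 + ω·0.670 = 0.938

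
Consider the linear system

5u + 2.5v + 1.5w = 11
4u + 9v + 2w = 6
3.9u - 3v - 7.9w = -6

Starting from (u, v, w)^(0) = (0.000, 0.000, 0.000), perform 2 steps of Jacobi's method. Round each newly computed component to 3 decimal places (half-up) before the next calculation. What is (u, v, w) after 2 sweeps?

Iteration 1:
  u = (11 - (2.5)·0.000 - (1.5)·0.000) / (5) = 2.200
  v = (6 - (4)·0.000 - (2)·0.000) / (9) = 0.667
  w = (-6 - (3.9)·0.000 - (-3)·0.000) / (-7.9) = 0.759
Iteration 2:
  u = (11 - (2.5)·0.667 - (1.5)·0.759) / (5) = 1.639
  v = (6 - (4)·2.200 - (2)·0.759) / (9) = -0.480
  w = (-6 - (3.9)·2.200 - (-3)·0.667) / (-7.9) = 1.592

(1.639, -0.480, 1.592)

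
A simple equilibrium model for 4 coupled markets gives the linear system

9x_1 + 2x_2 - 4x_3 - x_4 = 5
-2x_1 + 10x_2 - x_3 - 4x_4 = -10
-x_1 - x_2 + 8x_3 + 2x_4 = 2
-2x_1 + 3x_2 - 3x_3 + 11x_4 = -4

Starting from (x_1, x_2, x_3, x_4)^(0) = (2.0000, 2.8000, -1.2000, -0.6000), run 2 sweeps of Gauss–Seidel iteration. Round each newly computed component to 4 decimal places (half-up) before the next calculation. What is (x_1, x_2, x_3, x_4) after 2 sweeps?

(0.9405, -0.8157, 0.2761, 0.1051)

Iteration 1:
  x_1 = (5 - (2)·2.8000 - (-4)·-1.2000 - (-1)·-0.6000) / (9) = -0.6667
  x_2 = (-10 - (-2)·-0.6667 - (-1)·-1.2000 - (-4)·-0.6000) / (10) = -1.4933
  x_3 = (2 - (-1)·-0.6667 - (-1)·-1.4933 - (2)·-0.6000) / (8) = 0.1300
  x_4 = (-4 - (-2)·-0.6667 - (3)·-1.4933 - (-3)·0.1300) / (11) = -0.0421
Iteration 2:
  x_1 = (5 - (2)·-1.4933 - (-4)·0.1300 - (-1)·-0.0421) / (9) = 0.9405
  x_2 = (-10 - (-2)·0.9405 - (-1)·0.1300 - (-4)·-0.0421) / (10) = -0.8157
  x_3 = (2 - (-1)·0.9405 - (-1)·-0.8157 - (2)·-0.0421) / (8) = 0.2761
  x_4 = (-4 - (-2)·0.9405 - (3)·-0.8157 - (-3)·0.2761) / (11) = 0.1051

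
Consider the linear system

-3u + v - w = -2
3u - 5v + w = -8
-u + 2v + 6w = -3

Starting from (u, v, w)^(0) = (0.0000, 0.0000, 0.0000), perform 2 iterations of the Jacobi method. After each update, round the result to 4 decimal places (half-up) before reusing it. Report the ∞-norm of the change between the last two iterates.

Iteration 1:
  u = (-2 - (1)·0.0000 - (-1)·0.0000) / (-3) = 0.6667
  v = (-8 - (3)·0.0000 - (1)·0.0000) / (-5) = 1.6000
  w = (-3 - (-1)·0.0000 - (2)·0.0000) / (6) = -0.5000
Iteration 2:
  u = (-2 - (1)·1.6000 - (-1)·-0.5000) / (-3) = 1.3667
  v = (-8 - (3)·0.6667 - (1)·-0.5000) / (-5) = 1.9000
  w = (-3 - (-1)·0.6667 - (2)·1.6000) / (6) = -0.9222
Change: (0.7000, 0.3000, -0.4222) → max |·| = 0.7000

0.7000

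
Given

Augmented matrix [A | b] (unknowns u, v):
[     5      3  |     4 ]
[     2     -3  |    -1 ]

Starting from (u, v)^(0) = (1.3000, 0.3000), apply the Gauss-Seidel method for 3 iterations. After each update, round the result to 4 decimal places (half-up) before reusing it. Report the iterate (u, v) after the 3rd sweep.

Iteration 1:
  u = (4 - (3)·0.3000) / (5) = 0.6200
  v = (-1 - (2)·0.6200) / (-3) = 0.7467
Iteration 2:
  u = (4 - (3)·0.7467) / (5) = 0.3520
  v = (-1 - (2)·0.3520) / (-3) = 0.5680
Iteration 3:
  u = (4 - (3)·0.5680) / (5) = 0.4592
  v = (-1 - (2)·0.4592) / (-3) = 0.6395

(0.4592, 0.6395)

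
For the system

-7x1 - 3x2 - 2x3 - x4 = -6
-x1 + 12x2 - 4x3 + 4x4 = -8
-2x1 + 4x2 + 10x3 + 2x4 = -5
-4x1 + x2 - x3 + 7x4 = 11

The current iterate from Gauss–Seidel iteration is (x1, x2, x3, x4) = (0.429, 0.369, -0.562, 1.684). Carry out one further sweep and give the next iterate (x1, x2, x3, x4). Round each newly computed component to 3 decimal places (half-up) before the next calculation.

(0.619, -1.364, -0.167, 2.096)

One sweep:
  x1 = (-6 - (-3)·0.369 - (-2)·-0.562 - (-1)·1.684) / (-7) = 0.619
  x2 = (-8 - (-1)·0.619 - (-4)·-0.562 - (4)·1.684) / (12) = -1.364
  x3 = (-5 - (-2)·0.619 - (4)·-1.364 - (2)·1.684) / (10) = -0.167
  x4 = (11 - (-4)·0.619 - (1)·-1.364 - (-1)·-0.167) / (7) = 2.096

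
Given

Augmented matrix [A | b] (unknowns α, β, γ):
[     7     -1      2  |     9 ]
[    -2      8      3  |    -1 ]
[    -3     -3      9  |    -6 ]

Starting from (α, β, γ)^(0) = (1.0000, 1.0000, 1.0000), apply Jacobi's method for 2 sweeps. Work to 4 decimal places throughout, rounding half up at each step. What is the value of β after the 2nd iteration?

Iteration 1:
  α = (9 - (-1)·1.0000 - (2)·1.0000) / (7) = 1.1429
  β = (-1 - (-2)·1.0000 - (3)·1.0000) / (8) = -0.2500
  γ = (-6 - (-3)·1.0000 - (-3)·1.0000) / (9) = 0.0000
Iteration 2:
  α = (9 - (-1)·-0.2500 - (2)·0.0000) / (7) = 1.2500
  β = (-1 - (-2)·1.1429 - (3)·0.0000) / (8) = 0.1607
  γ = (-6 - (-3)·1.1429 - (-3)·-0.2500) / (9) = -0.3690

0.1607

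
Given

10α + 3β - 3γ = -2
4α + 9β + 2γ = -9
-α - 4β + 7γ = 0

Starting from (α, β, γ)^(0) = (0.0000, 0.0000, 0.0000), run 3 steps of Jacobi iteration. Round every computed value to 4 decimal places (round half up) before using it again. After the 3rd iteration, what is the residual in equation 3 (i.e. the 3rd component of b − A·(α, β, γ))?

Iteration 1:
  α = (-2 - (3)·0.0000 - (-3)·0.0000) / (10) = -0.2000
  β = (-9 - (4)·0.0000 - (2)·0.0000) / (9) = -1.0000
  γ = (0 - (-1)·0.0000 - (-4)·0.0000) / (7) = 0.0000
Iteration 2:
  α = (-2 - (3)·-1.0000 - (-3)·0.0000) / (10) = 0.1000
  β = (-9 - (4)·-0.2000 - (2)·0.0000) / (9) = -0.9111
  γ = (0 - (-1)·-0.2000 - (-4)·-1.0000) / (7) = -0.6000
Iteration 3:
  α = (-2 - (3)·-0.9111 - (-3)·-0.6000) / (10) = -0.1067
  β = (-9 - (4)·0.1000 - (2)·-0.6000) / (9) = -0.9111
  γ = (0 - (-1)·0.1000 - (-4)·-0.9111) / (7) = -0.5063
Residual b − A·x = (0.2814, 0.6393, -0.2070)

-0.2070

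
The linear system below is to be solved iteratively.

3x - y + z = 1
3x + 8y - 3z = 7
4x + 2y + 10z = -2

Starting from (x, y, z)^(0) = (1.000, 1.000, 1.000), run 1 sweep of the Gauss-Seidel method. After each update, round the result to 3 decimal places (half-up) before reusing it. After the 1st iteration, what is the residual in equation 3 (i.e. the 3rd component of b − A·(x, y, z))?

-0.002

Iteration 1:
  x = (1 - (-1)·1.000 - (1)·1.000) / (3) = 0.333
  y = (7 - (3)·0.333 - (-3)·1.000) / (8) = 1.125
  z = (-2 - (4)·0.333 - (2)·1.125) / (10) = -0.558
Residual b − A·x = (1.684, -4.673, -0.002)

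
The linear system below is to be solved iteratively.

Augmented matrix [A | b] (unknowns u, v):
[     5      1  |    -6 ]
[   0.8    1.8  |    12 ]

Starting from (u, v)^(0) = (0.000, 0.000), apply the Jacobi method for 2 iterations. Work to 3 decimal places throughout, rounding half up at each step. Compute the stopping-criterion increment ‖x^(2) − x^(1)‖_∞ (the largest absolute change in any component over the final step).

1.333

Iteration 1:
  u = (-6 - (1)·0.000) / (5) = -1.200
  v = (12 - (0.8)·0.000) / (1.8) = 6.667
Iteration 2:
  u = (-6 - (1)·6.667) / (5) = -2.533
  v = (12 - (0.8)·-1.200) / (1.8) = 7.200
Change: (-1.333, 0.533) → max |·| = 1.333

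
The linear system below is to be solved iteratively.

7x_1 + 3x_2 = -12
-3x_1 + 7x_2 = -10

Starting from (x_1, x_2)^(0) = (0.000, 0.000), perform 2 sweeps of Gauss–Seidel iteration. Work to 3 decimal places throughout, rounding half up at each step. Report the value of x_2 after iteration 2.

Iteration 1:
  x_1 = (-12 - (3)·0.000) / (7) = -1.714
  x_2 = (-10 - (-3)·-1.714) / (7) = -2.163
Iteration 2:
  x_1 = (-12 - (3)·-2.163) / (7) = -0.787
  x_2 = (-10 - (-3)·-0.787) / (7) = -1.766

-1.766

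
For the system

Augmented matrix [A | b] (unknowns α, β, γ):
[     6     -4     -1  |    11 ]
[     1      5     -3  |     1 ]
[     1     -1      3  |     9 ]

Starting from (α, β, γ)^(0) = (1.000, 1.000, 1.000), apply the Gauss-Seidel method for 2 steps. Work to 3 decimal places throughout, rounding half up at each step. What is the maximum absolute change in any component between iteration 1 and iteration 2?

0.777

Iteration 1:
  α = (11 - (-4)·1.000 - (-1)·1.000) / (6) = 2.667
  β = (1 - (1)·2.667 - (-3)·1.000) / (5) = 0.267
  γ = (9 - (1)·2.667 - (-1)·0.267) / (3) = 2.200
Iteration 2:
  α = (11 - (-4)·0.267 - (-1)·2.200) / (6) = 2.378
  β = (1 - (1)·2.378 - (-3)·2.200) / (5) = 1.044
  γ = (9 - (1)·2.378 - (-1)·1.044) / (3) = 2.555
Change: (-0.289, 0.777, 0.355) → max |·| = 0.777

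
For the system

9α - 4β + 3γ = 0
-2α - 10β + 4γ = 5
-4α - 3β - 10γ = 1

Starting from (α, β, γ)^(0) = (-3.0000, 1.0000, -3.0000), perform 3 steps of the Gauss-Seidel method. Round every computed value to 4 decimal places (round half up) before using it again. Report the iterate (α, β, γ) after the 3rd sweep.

Iteration 1:
  α = (0 - (-4)·1.0000 - (3)·-3.0000) / (9) = 1.4444
  β = (5 - (-2)·1.4444 - (4)·-3.0000) / (-10) = -1.9889
  γ = (1 - (-4)·1.4444 - (-3)·-1.9889) / (-10) = -0.0811
Iteration 2:
  α = (0 - (-4)·-1.9889 - (3)·-0.0811) / (9) = -0.8569
  β = (5 - (-2)·-0.8569 - (4)·-0.0811) / (-10) = -0.3611
  γ = (1 - (-4)·-0.8569 - (-3)·-0.3611) / (-10) = 0.3511
Iteration 3:
  α = (0 - (-4)·-0.3611 - (3)·0.3511) / (9) = -0.2775
  β = (5 - (-2)·-0.2775 - (4)·0.3511) / (-10) = -0.3041
  γ = (1 - (-4)·-0.2775 - (-3)·-0.3041) / (-10) = 0.1022

(-0.2775, -0.3041, 0.1022)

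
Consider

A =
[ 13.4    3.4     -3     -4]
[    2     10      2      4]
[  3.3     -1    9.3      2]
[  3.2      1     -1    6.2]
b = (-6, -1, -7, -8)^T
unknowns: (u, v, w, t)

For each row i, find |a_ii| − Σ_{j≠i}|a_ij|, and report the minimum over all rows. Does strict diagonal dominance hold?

row 1: |13.4| − (3.4+3+4) = 3
row 2: |10| − (2+2+4) = 2
row 3: |9.3| − (3.3+1+2) = 3
row 4: |6.2| − (3.2+1+1) = 1
minimum over rows = 1 → strictly diagonally dominant (convergence guaranteed)

1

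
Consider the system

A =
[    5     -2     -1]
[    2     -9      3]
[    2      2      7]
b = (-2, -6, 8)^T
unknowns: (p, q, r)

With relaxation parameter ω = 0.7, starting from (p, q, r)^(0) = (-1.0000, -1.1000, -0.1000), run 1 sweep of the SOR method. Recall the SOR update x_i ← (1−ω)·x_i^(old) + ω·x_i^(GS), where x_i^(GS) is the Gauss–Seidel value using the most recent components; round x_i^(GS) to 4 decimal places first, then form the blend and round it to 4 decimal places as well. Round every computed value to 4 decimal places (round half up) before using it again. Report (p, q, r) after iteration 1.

Iteration 1:
  p: GS value = (-2 - (-2)·-1.1000 - (-1)·-0.1000) / (5) = -0.8600;  p ← (1−ω)·-1.0000 + ω·-0.8600 = -0.9020
  q: GS value = (-6 - (2)·-0.9020 - (3)·-0.1000) / (-9) = 0.4329;  q ← (1−ω)·-1.1000 + ω·0.4329 = -0.0270
  r: GS value = (8 - (2)·-0.9020 - (2)·-0.0270) / (7) = 1.4083;  r ← (1−ω)·-0.1000 + ω·1.4083 = 0.9558

(-0.9020, -0.0270, 0.9558)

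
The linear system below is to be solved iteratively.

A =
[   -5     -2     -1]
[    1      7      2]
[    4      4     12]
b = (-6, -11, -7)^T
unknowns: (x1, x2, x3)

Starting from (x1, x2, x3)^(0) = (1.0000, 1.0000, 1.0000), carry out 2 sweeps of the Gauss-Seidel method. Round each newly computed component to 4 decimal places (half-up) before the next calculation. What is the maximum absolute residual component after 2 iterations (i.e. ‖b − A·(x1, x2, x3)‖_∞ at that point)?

1.0189

Iteration 1:
  x1 = (-6 - (-2)·1.0000 - (-1)·1.0000) / (-5) = 0.6000
  x2 = (-11 - (1)·0.6000 - (2)·1.0000) / (7) = -1.9429
  x3 = (-7 - (4)·0.6000 - (4)·-1.9429) / (12) = -0.1357
Iteration 2:
  x1 = (-6 - (-2)·-1.9429 - (-1)·-0.1357) / (-5) = 2.0043
  x2 = (-11 - (1)·2.0043 - (2)·-0.1357) / (7) = -1.8190
  x3 = (-7 - (4)·2.0043 - (4)·-1.8190) / (12) = -0.6451
Residual b − A·x = (-0.2616, 1.0189, 0.0000); ∞-norm = 1.0189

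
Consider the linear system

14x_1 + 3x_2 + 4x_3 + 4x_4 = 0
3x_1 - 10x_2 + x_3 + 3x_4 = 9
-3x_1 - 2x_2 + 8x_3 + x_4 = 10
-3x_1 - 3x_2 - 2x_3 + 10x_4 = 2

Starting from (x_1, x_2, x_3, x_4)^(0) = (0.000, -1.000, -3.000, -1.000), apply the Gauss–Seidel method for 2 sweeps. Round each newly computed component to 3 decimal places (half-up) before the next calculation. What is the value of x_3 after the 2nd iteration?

Iteration 1:
  x_1 = (0 - (3)·-1.000 - (4)·-3.000 - (4)·-1.000) / (14) = 1.357
  x_2 = (9 - (3)·1.357 - (1)·-3.000 - (3)·-1.000) / (-10) = -1.093
  x_3 = (10 - (-3)·1.357 - (-2)·-1.093 - (1)·-1.000) / (8) = 1.611
  x_4 = (2 - (-3)·1.357 - (-3)·-1.093 - (-2)·1.611) / (10) = 0.601
Iteration 2:
  x_1 = (0 - (3)·-1.093 - (4)·1.611 - (4)·0.601) / (14) = -0.398
  x_2 = (9 - (3)·-0.398 - (1)·1.611 - (3)·0.601) / (-10) = -0.678
  x_3 = (10 - (-3)·-0.398 - (-2)·-0.678 - (1)·0.601) / (8) = 0.856
  x_4 = (2 - (-3)·-0.398 - (-3)·-0.678 - (-2)·0.856) / (10) = 0.048

0.856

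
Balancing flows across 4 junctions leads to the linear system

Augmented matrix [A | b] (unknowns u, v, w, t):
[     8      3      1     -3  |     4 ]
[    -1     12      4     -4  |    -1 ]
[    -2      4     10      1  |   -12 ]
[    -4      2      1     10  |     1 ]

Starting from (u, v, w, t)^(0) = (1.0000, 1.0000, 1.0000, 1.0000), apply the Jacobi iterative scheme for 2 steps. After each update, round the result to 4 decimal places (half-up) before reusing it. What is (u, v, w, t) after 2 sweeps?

(0.7625, 0.5146, -1.1450, 0.4000)

Iteration 1:
  u = (4 - (3)·1.0000 - (1)·1.0000 - (-3)·1.0000) / (8) = 0.3750
  v = (-1 - (-1)·1.0000 - (4)·1.0000 - (-4)·1.0000) / (12) = 0.0000
  w = (-12 - (-2)·1.0000 - (4)·1.0000 - (1)·1.0000) / (10) = -1.5000
  t = (1 - (-4)·1.0000 - (2)·1.0000 - (1)·1.0000) / (10) = 0.2000
Iteration 2:
  u = (4 - (3)·0.0000 - (1)·-1.5000 - (-3)·0.2000) / (8) = 0.7625
  v = (-1 - (-1)·0.3750 - (4)·-1.5000 - (-4)·0.2000) / (12) = 0.5146
  w = (-12 - (-2)·0.3750 - (4)·0.0000 - (1)·0.2000) / (10) = -1.1450
  t = (1 - (-4)·0.3750 - (2)·0.0000 - (1)·-1.5000) / (10) = 0.4000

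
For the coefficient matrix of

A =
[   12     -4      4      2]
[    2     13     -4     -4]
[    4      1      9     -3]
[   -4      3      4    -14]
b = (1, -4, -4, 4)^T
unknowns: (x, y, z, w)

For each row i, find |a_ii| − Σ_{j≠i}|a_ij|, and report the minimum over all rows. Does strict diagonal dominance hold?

row 1: |12| − (4+4+2) = 2
row 2: |13| − (2+4+4) = 3
row 3: |9| − (4+1+3) = 1
row 4: |-14| − (4+3+4) = 3
minimum over rows = 1 → strictly diagonally dominant (convergence guaranteed)

1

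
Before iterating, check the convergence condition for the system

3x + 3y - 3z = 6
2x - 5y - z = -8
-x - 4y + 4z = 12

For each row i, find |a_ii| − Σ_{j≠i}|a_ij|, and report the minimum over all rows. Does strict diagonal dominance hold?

row 1: |3| − (3+3) = -3
row 2: |-5| − (2+1) = 2
row 3: |4| − (1+4) = -1
minimum over rows = -3 → not strictly diagonally dominant

-3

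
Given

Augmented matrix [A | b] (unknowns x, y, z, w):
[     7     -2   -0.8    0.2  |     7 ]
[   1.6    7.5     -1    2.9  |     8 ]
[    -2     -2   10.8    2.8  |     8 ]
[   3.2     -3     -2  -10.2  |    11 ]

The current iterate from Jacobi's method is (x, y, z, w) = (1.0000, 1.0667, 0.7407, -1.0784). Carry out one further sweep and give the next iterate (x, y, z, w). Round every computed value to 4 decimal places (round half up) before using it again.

One sweep:
  x = (7 - (-2)·1.0667 - (-0.8)·0.7407 - (0.2)·-1.0784) / (7) = 1.4202
  y = (8 - (1.6)·1.0000 - (-1)·0.7407 - (2.9)·-1.0784) / (7.5) = 1.3691
  z = (8 - (-2)·1.0000 - (-2)·1.0667 - (2.8)·-1.0784) / (10.8) = 1.4030
  w = (11 - (3.2)·1.0000 - (-3)·1.0667 - (-2)·0.7407) / (-10.2) = -1.2237

(1.4202, 1.3691, 1.4030, -1.2237)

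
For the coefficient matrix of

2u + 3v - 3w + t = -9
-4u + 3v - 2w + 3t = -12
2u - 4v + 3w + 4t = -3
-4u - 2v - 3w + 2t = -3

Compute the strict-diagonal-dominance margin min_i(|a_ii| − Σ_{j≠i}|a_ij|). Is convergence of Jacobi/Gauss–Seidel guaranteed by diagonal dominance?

row 1: |2| − (3+3+1) = -5
row 2: |3| − (4+2+3) = -6
row 3: |3| − (2+4+4) = -7
row 4: |2| − (4+2+3) = -7
minimum over rows = -7 → not strictly diagonally dominant

-7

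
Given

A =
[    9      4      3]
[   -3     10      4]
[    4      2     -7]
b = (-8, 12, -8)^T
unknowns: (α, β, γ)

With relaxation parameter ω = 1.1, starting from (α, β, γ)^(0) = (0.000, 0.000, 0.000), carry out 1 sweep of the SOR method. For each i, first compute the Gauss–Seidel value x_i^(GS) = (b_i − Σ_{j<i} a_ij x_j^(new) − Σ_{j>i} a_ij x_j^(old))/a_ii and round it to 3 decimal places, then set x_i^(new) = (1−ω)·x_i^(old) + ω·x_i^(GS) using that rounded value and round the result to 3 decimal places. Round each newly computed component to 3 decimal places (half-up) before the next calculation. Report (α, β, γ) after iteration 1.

Iteration 1:
  α: GS value = (-8 - (4)·0.000 - (3)·0.000) / (9) = -0.889;  α ← (1−ω)·0.000 + ω·-0.889 = -0.978
  β: GS value = (12 - (-3)·-0.978 - (4)·0.000) / (10) = 0.907;  β ← (1−ω)·0.000 + ω·0.907 = 0.998
  γ: GS value = (-8 - (4)·-0.978 - (2)·0.998) / (-7) = 0.869;  γ ← (1−ω)·0.000 + ω·0.869 = 0.956

(-0.978, 0.998, 0.956)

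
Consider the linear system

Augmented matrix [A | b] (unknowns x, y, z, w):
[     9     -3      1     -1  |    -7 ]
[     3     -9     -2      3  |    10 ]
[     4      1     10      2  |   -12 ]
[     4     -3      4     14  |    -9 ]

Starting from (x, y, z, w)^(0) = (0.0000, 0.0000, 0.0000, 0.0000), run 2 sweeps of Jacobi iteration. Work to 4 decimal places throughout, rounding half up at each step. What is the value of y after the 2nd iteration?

-1.3180

Iteration 1:
  x = (-7 - (-3)·0.0000 - (1)·0.0000 - (-1)·0.0000) / (9) = -0.7778
  y = (10 - (3)·0.0000 - (-2)·0.0000 - (3)·0.0000) / (-9) = -1.1111
  z = (-12 - (4)·0.0000 - (1)·0.0000 - (2)·0.0000) / (10) = -1.2000
  w = (-9 - (4)·0.0000 - (-3)·0.0000 - (4)·0.0000) / (14) = -0.6429
Iteration 2:
  x = (-7 - (-3)·-1.1111 - (1)·-1.2000 - (-1)·-0.6429) / (9) = -1.0862
  y = (10 - (3)·-0.7778 - (-2)·-1.2000 - (3)·-0.6429) / (-9) = -1.3180
  z = (-12 - (4)·-0.7778 - (1)·-1.1111 - (2)·-0.6429) / (10) = -0.6492
  w = (-9 - (4)·-0.7778 - (-3)·-1.1111 - (4)·-1.2000) / (14) = -0.3159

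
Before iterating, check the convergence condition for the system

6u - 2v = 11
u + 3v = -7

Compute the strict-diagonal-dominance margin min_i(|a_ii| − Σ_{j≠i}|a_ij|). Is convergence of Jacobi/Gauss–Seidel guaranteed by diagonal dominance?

row 1: |6| − (2) = 4
row 2: |3| − (1) = 2
minimum over rows = 2 → strictly diagonally dominant (convergence guaranteed)

2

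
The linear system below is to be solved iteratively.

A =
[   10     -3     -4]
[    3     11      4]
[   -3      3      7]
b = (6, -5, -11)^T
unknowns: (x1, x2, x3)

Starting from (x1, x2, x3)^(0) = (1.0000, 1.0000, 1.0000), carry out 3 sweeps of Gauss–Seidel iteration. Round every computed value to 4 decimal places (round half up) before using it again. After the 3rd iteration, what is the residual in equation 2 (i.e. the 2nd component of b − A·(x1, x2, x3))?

Iteration 1:
  x1 = (6 - (-3)·1.0000 - (-4)·1.0000) / (10) = 1.3000
  x2 = (-5 - (3)·1.3000 - (4)·1.0000) / (11) = -1.1727
  x3 = (-11 - (-3)·1.3000 - (3)·-1.1727) / (7) = -0.5117
Iteration 2:
  x1 = (6 - (-3)·-1.1727 - (-4)·-0.5117) / (10) = 0.0435
  x2 = (-5 - (3)·0.0435 - (4)·-0.5117) / (11) = -0.2803
  x3 = (-11 - (-3)·0.0435 - (3)·-0.2803) / (7) = -1.4327
Iteration 3:
  x1 = (6 - (-3)·-0.2803 - (-4)·-1.4327) / (10) = -0.0572
  x2 = (-5 - (3)·-0.0572 - (4)·-1.4327) / (11) = 0.0820
  x3 = (-11 - (-3)·-0.0572 - (3)·0.0820) / (7) = -1.6311
Residual b − A·x = (0.2936, 0.7940, 0.0001)

0.7940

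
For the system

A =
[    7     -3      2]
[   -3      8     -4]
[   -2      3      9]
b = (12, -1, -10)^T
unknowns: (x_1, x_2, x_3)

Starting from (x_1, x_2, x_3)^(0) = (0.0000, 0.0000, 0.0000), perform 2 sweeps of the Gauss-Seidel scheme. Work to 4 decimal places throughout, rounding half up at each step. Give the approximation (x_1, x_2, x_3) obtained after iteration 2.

Iteration 1:
  x_1 = (12 - (-3)·0.0000 - (2)·0.0000) / (7) = 1.7143
  x_2 = (-1 - (-3)·1.7143 - (-4)·0.0000) / (8) = 0.5179
  x_3 = (-10 - (-2)·1.7143 - (3)·0.5179) / (9) = -0.9028
Iteration 2:
  x_1 = (12 - (-3)·0.5179 - (2)·-0.9028) / (7) = 2.1942
  x_2 = (-1 - (-3)·2.1942 - (-4)·-0.9028) / (8) = 0.2464
  x_3 = (-10 - (-2)·2.1942 - (3)·0.2464) / (9) = -0.7056

(2.1942, 0.2464, -0.7056)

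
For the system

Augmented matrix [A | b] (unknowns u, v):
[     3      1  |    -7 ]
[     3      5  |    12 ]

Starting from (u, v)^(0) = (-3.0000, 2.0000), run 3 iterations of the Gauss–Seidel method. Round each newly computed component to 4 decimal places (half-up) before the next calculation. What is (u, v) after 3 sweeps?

Iteration 1:
  u = (-7 - (1)·2.0000) / (3) = -3.0000
  v = (12 - (3)·-3.0000) / (5) = 4.2000
Iteration 2:
  u = (-7 - (1)·4.2000) / (3) = -3.7333
  v = (12 - (3)·-3.7333) / (5) = 4.6400
Iteration 3:
  u = (-7 - (1)·4.6400) / (3) = -3.8800
  v = (12 - (3)·-3.8800) / (5) = 4.7280

(-3.8800, 4.7280)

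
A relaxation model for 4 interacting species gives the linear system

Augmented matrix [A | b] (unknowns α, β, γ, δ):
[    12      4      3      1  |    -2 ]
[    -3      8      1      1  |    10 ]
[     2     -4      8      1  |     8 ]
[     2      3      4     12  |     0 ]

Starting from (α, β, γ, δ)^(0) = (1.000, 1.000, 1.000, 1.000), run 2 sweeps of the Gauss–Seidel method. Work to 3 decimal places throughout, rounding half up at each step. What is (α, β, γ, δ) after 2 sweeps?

Iteration 1:
  α = (-2 - (4)·1.000 - (3)·1.000 - (1)·1.000) / (12) = -0.833
  β = (10 - (-3)·-0.833 - (1)·1.000 - (1)·1.000) / (8) = 0.688
  γ = (8 - (2)·-0.833 - (-4)·0.688 - (1)·1.000) / (8) = 1.427
  δ = (0 - (2)·-0.833 - (3)·0.688 - (4)·1.427) / (12) = -0.509
Iteration 2:
  α = (-2 - (4)·0.688 - (3)·1.427 - (1)·-0.509) / (12) = -0.710
  β = (10 - (-3)·-0.710 - (1)·1.427 - (1)·-0.509) / (8) = 0.869
  γ = (8 - (2)·-0.710 - (-4)·0.869 - (1)·-0.509) / (8) = 1.676
  δ = (0 - (2)·-0.710 - (3)·0.869 - (4)·1.676) / (12) = -0.658

(-0.710, 0.869, 1.676, -0.658)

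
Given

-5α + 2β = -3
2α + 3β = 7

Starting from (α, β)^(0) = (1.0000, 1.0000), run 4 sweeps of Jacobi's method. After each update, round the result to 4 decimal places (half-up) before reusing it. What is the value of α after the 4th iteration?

1.1956

Iteration 1:
  α = (-3 - (2)·1.0000) / (-5) = 1.0000
  β = (7 - (2)·1.0000) / (3) = 1.6667
Iteration 2:
  α = (-3 - (2)·1.6667) / (-5) = 1.2667
  β = (7 - (2)·1.0000) / (3) = 1.6667
Iteration 3:
  α = (-3 - (2)·1.6667) / (-5) = 1.2667
  β = (7 - (2)·1.2667) / (3) = 1.4889
Iteration 4:
  α = (-3 - (2)·1.4889) / (-5) = 1.1956
  β = (7 - (2)·1.2667) / (3) = 1.4889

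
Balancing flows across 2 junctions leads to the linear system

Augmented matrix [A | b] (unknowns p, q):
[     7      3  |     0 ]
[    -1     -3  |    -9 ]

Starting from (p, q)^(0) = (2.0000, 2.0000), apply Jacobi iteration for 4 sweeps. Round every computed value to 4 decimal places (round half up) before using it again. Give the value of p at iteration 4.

-1.4286

Iteration 1:
  p = (0 - (3)·2.0000) / (7) = -0.8571
  q = (-9 - (-1)·2.0000) / (-3) = 2.3333
Iteration 2:
  p = (0 - (3)·2.3333) / (7) = -1.0000
  q = (-9 - (-1)·-0.8571) / (-3) = 3.2857
Iteration 3:
  p = (0 - (3)·3.2857) / (7) = -1.4082
  q = (-9 - (-1)·-1.0000) / (-3) = 3.3333
Iteration 4:
  p = (0 - (3)·3.3333) / (7) = -1.4286
  q = (-9 - (-1)·-1.4082) / (-3) = 3.4694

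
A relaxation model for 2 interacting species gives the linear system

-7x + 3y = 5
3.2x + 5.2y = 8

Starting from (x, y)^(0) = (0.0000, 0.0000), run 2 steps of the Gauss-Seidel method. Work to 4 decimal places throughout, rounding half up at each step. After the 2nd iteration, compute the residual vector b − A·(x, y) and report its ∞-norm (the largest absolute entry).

Iteration 1:
  x = (5 - (3)·0.0000) / (-7) = -0.7143
  y = (8 - (3.2)·-0.7143) / (5.2) = 1.9780
Iteration 2:
  x = (5 - (3)·1.9780) / (-7) = 0.1334
  y = (8 - (3.2)·0.1334) / (5.2) = 1.4564
Residual b − A·x = (1.5646, -0.0002); ∞-norm = 1.5646

1.5646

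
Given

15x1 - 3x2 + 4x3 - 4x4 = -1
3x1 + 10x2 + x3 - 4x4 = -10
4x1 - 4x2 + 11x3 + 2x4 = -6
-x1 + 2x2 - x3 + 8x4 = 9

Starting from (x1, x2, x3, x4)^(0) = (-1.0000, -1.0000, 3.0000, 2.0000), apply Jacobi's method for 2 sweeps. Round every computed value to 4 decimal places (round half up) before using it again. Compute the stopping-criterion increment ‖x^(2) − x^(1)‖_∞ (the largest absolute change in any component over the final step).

Iteration 1:
  x1 = (-1 - (-3)·-1.0000 - (4)·3.0000 - (-4)·2.0000) / (15) = -0.5333
  x2 = (-10 - (3)·-1.0000 - (1)·3.0000 - (-4)·2.0000) / (10) = -0.2000
  x3 = (-6 - (4)·-1.0000 - (-4)·-1.0000 - (2)·2.0000) / (11) = -0.9091
  x4 = (9 - (-1)·-1.0000 - (2)·-1.0000 - (-1)·3.0000) / (8) = 1.6250
Iteration 2:
  x1 = (-1 - (-3)·-0.2000 - (4)·-0.9091 - (-4)·1.6250) / (15) = 0.5691
  x2 = (-10 - (3)·-0.5333 - (1)·-0.9091 - (-4)·1.6250) / (10) = -0.0991
  x3 = (-6 - (4)·-0.5333 - (-4)·-0.2000 - (2)·1.6250) / (11) = -0.7197
  x4 = (9 - (-1)·-0.5333 - (2)·-0.2000 - (-1)·-0.9091) / (8) = 0.9947
Change: (1.1024, 0.1009, 0.1894, -0.6303) → max |·| = 1.1024

1.1024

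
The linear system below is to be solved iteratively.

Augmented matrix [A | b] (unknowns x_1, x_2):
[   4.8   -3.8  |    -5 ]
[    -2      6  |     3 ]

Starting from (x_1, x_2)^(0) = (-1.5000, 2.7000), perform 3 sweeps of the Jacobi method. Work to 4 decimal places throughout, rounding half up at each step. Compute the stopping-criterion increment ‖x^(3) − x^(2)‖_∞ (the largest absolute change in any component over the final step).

Iteration 1:
  x_1 = (-5 - (-3.8)·2.7000) / (4.8) = 1.0958
  x_2 = (3 - (-2)·-1.5000) / (6) = 0.0000
Iteration 2:
  x_1 = (-5 - (-3.8)·0.0000) / (4.8) = -1.0417
  x_2 = (3 - (-2)·1.0958) / (6) = 0.8653
Iteration 3:
  x_1 = (-5 - (-3.8)·0.8653) / (4.8) = -0.3566
  x_2 = (3 - (-2)·-1.0417) / (6) = 0.1528
Change: (0.6851, -0.7125) → max |·| = 0.7125

0.7125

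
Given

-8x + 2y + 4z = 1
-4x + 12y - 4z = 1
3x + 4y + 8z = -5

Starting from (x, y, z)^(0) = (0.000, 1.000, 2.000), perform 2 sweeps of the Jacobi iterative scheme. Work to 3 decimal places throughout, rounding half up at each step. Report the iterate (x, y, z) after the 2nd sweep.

(-0.500, 0.083, -1.422)

Iteration 1:
  x = (1 - (2)·1.000 - (4)·2.000) / (-8) = 1.125
  y = (1 - (-4)·0.000 - (-4)·2.000) / (12) = 0.750
  z = (-5 - (3)·0.000 - (4)·1.000) / (8) = -1.125
Iteration 2:
  x = (1 - (2)·0.750 - (4)·-1.125) / (-8) = -0.500
  y = (1 - (-4)·1.125 - (-4)·-1.125) / (12) = 0.083
  z = (-5 - (3)·1.125 - (4)·0.750) / (8) = -1.422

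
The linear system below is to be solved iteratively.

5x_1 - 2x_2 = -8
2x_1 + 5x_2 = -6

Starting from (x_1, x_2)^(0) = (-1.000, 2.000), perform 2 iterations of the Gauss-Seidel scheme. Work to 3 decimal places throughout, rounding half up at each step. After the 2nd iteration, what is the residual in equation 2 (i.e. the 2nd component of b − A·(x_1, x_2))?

Iteration 1:
  x_1 = (-8 - (-2)·2.000) / (5) = -0.800
  x_2 = (-6 - (2)·-0.800) / (5) = -0.880
Iteration 2:
  x_1 = (-8 - (-2)·-0.880) / (5) = -1.952
  x_2 = (-6 - (2)·-1.952) / (5) = -0.419
Residual b − A·x = (0.922, -0.001)

-0.001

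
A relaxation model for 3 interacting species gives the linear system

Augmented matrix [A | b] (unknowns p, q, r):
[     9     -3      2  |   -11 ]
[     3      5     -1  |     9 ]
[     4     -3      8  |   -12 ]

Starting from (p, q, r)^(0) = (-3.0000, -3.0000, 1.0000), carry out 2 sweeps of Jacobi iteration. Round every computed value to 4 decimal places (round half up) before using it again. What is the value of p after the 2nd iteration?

0.2944

Iteration 1:
  p = (-11 - (-3)·-3.0000 - (2)·1.0000) / (9) = -2.4444
  q = (9 - (3)·-3.0000 - (-1)·1.0000) / (5) = 3.8000
  r = (-12 - (4)·-3.0000 - (-3)·-3.0000) / (8) = -1.1250
Iteration 2:
  p = (-11 - (-3)·3.8000 - (2)·-1.1250) / (9) = 0.2944
  q = (9 - (3)·-2.4444 - (-1)·-1.1250) / (5) = 3.0416
  r = (-12 - (4)·-2.4444 - (-3)·3.8000) / (8) = 1.1472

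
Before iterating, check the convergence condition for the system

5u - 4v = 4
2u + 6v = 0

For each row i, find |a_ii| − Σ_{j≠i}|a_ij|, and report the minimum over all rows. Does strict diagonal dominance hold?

row 1: |5| − (4) = 1
row 2: |6| − (2) = 4
minimum over rows = 1 → strictly diagonally dominant (convergence guaranteed)

1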